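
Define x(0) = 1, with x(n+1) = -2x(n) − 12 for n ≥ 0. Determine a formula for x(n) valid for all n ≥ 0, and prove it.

Claim: x(n) = 5·(-2)^n − 4.

Base case: x(0) = 1, and 5·(-2)^0 − 4 = 5 − 4 = 1.
Assume x(k) = 5·(-2)^k − 4 for some k ≥ 0.
Then x(k+1) = -2x(k) − 12 = -2·(5·(-2)^k − 4) − 12 = -10·(-2)^k + 8 − 12 = 5·(-2)^{k+1} − 4.
This completes the inductive step, so x(n) = 5·(-2)^n − 4 for all n ≥ 0.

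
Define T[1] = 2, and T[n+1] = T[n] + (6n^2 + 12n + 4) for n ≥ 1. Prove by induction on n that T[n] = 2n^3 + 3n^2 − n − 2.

Base case: T[1] = 2, and 2·1^3 + 3·1^2 − 1 − 2 = 2.
Assume T[k] = 2k^3 + 3k^2 − k − 2.
Then T[k+1] = T[k] + (6k^2 + 12k + 4) = (2k^3 + 3k^2 − k − 2) + (6k^2 + 12k + 4) = 2k^3 + 9k^2 + 11k + 2,
and 2·(k+1)^3 + 3·(k+1)^2 − (k+1) − 2 = 2k^3 + 9k^2 + 11k + 2.
By induction, T[n] = 2n^3 + 3n^2 − n − 2 for all n ≥ 1.

T[n] = 2n^3 + 3n^2 − n − 2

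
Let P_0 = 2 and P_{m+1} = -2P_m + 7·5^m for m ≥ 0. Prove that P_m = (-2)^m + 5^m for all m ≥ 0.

Base case: P_0 = 2, and (-2)^0 + 5^0 = 1 + 1 = 2.
Assume P_j = (-2)^j + 5^j for some j ≥ 0.
Then P_{j+1} = -2P_j + 7·5^j = -2·((-2)^j + 5^j) + 7·5^j = (-2)^{j+1} − 2·5^j + 7·5^j = (-2)^{j+1} + 5·5^j = (-2)^{j+1} + 5^{j+1}.
This completes the inductive step, so P_m = (-2)^m + 5^m for all m ≥ 0.

P_m = (-2)^m + 5^m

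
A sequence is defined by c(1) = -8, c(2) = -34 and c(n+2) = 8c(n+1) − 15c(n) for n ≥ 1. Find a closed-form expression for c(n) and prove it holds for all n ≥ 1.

Claim: c(n) = -5^n − 3^n.

Base cases: c(1) = -8 and -5^1 − 3^1 = -8; c(2) = -34 and -5^2 − 3^2 = -34.
Assume c(j) = -5^j − 3^j for all 1 ≤ j ≤ m, where m ≥ 2.
Then c(m+1) = 8c(m) − 15c(m−1) = 8·(-5^m − 3^m) − 15·(-5^{m−1} − 3^{m−1}) = -(8·5 − 15)5^{m−1} − (8·3 − 15)3^{m−1} = -25·5^{m−1} − 9·3^{m−1} = -5^{m+1} − 3^{m+1}.
So the formula holds for m+1, and by strong induction c(n) = -5^n − 3^n for all n ≥ 1.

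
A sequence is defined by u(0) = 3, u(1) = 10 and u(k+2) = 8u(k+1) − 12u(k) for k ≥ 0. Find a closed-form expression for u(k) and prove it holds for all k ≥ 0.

Claim: u(k) = 2·2^k + 6^k.

Base cases: u(0) = 3 and 2·2^0 + 6^0 = 3; u(1) = 10 and 2·2^1 + 6^1 = 10.
Assume u(i) = 2·2^i + 6^i for all 0 ≤ i ≤ j, where j ≥ 1.
Then u(j+1) = 8u(j) − 12u(j−1) = 8·(2·2^j + 6^j) − 12·(2·2^{j−1} + 6^{j−1}) = 2·(8·2 − 12)2^{j−1} + (8·6 − 12)6^{j−1} = 8·2^{j−1} + 36·6^{j−1} = 2·2^{j+1} + 6^{j+1}.
Hence u(k) = 2·2^k + 6^k for every k ≥ 0, by strong induction.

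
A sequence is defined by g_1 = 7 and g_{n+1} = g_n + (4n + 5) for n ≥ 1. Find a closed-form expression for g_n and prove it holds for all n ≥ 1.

Claim: g_n = 2n^2 + 3n + 2.

Base case: g_1 = 7, and 2·1^2 + 3·1 + 2 = 7.
Assume g_j = 2j^2 + 3j + 2.
Then g_{j+1} = g_j + (4j + 5) = (2j^2 + 3j + 2) + (4j + 5) = 2j^2 + 7j + 7,
and 2·(j+1)^2 + 3·(j+1) + 2 = 2j^2 + 7j + 7.
Hence g_n = 2n^2 + 3n + 2 for every n ≥ 1, by induction.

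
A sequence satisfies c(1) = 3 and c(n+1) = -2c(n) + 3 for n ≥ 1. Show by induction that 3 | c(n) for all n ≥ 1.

Base case: c(1) = 3 = 3·1, so 3 | c(1).
Assume 3 | c(r), so c(r) = 3t for some integer t.
Then c(r+1) = -2c(r) + 3 = -2·(3t) + 3 = 3(-2t + 1), so 3 | c(r+1).
So the property holds for r+1, and by induction 3 | c(n) for all n ≥ 1.

3 | c(n)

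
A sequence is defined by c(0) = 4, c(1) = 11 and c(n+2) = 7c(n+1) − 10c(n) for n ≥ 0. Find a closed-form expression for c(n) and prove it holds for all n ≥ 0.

Claim: c(n) = 3·2^n + 5^n.

Base cases: c(0) = 4 and 3·2^0 + 5^0 = 4; c(1) = 11 and 3·2^1 + 5^1 = 11.
Assume c(j) = 3·2^j + 5^j for all 0 ≤ j ≤ k, where k ≥ 1.
Then c(k+1) = 7c(k) − 10c(k−1) = 7·(3·2^k + 5^k) − 10·(3·2^{k−1} + 5^{k−1}) = 3·(7·2 − 10)2^{k−1} + (7·5 − 10)5^{k−1} = 12·2^{k−1} + 25·5^{k−1} = 3·2^{k+1} + 5^{k+1}.
So the formula holds for k+1, and by strong induction c(n) = 3·2^n + 5^n for all n ≥ 0.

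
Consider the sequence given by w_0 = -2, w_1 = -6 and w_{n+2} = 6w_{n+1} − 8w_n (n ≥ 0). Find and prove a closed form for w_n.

Claim: w_n = -2^n − 4^n.

Base cases: w_0 = -2 and -2^0 − 4^0 = -2; w_1 = -6 and -2^1 − 4^1 = -6.
Assume w_j = -2^j − 4^j for all 0 ≤ j ≤ m, where m ≥ 1.
Then w_{m+1} = 6w_m − 8w_{m−1} = 6·(-2^m − 4^m) − 8·(-2^{m−1} − 4^{m−1}) = -(6·2 − 8)2^{m−1} − (6·4 − 8)4^{m−1} = -4·2^{m−1} − 16·4^{m−1} = -2^{m+1} − 4^{m+1}.
So the formula holds for m+1, and by strong induction w_n = -2^n − 4^n for all n ≥ 0.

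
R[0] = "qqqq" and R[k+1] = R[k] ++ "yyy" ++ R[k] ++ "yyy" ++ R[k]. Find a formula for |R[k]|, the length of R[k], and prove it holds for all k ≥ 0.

Claim: |R[k]| = 7·3^k − 3.

Base case: |R[0]| = 4, and 7·3^0 − 3 = 4.
Assume |R[m]| = 7·3^m − 3.
Then |R[m+1]| = 3|R[m]| + 6 = 3(7·3^m − 3) + 6 = 7·3^{m+1} − 9 + 6 = 7·3^{m+1} − 3.
Hence |R[k]| = 7·3^k − 3 for every k ≥ 0, by induction.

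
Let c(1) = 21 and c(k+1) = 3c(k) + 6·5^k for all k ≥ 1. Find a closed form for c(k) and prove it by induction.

Claim: c(k) = 2·3^k + 3·5^k.

Base case: c(1) = 21, and 2·3^1 + 3·5^1 = 6 + 15 = 21.
Assume c(j) = 2·3^j + 3·5^j for some j ≥ 1.
Then c(j+1) = 3c(j) + 6·5^j = 3·(2·3^j + 3·5^j) + 6·5^j = 2·3^{j+1} + 9·5^j + 6·5^j = 2·3^{j+1} + 15·5^j = 2·3^{j+1} + 3·5^{j+1}.
Hence c(k) = 2·3^k + 3·5^k for every k ≥ 1, by induction.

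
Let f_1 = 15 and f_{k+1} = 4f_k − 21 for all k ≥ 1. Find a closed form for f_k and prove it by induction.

Claim: f_k = 2·4^k + 7.

Base case: f_1 = 15, and 2·4^1 + 7 = 8 + 7 = 15.
Assume f_j = 2·4^j + 7 for some j ≥ 1.
Then f_{j+1} = 4f_j − 21 = 4·(2·4^j + 7) − 21 = 8·4^j + 28 − 21 = 2·4^{j+1} + 7.
Hence f_k = 2·4^k + 7 for every k ≥ 1, by induction.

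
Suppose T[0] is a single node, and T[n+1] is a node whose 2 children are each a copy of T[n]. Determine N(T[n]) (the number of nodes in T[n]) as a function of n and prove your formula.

Claim: N(T[n]) = 2^{n+1} − 1.

Base case: N(T[0]) = 1, and 2^{0+1} − 1 = 1.
Assume N(T[k]) = 2^{k+1} − 1.
Then N(T[k+1]) = 1 + 2N(T[k]) = 1 + 2(2^{k+1} − 1) = 2^{k+2} − 2 + 1 = 2^{k+2} − 1.
This completes the inductive step, so N(T[n]) = 2^{n+1} − 1 for all n ≥ 0.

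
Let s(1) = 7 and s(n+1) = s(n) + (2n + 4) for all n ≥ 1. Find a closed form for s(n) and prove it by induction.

Claim: s(n) = n^2 + 3n + 3.

Base case: s(1) = 7, and 1^2 + 3·1 + 3 = 7.
Assume s(r) = r^2 + 3r + 3.
Then s(r+1) = s(r) + (2r + 4) = (r^2 + 3r + 3) + (2r + 4) = r^2 + 5r + 7,
and (r+1)^2 + 3·(r+1) + 3 = r^2 + 5r + 7.
This completes the inductive step, so s(n) = n^2 + 3n + 3 for all n ≥ 1.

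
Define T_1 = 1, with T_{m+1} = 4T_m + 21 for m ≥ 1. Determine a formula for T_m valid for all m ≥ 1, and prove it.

Claim: T_m = 2·4^m − 7.

Base case: T_1 = 1, and 2·4^1 − 7 = 8 − 7 = 1.
Assume T_r = 2·4^r − 7 for some r ≥ 1.
Then T_{r+1} = 4T_r + 21 = 4·(2·4^r − 7) + 21 = 8·4^r − 28 + 21 = 2·4^{r+1} − 7.
This completes the inductive step, so T_m = 2·4^m − 7 for all m ≥ 1.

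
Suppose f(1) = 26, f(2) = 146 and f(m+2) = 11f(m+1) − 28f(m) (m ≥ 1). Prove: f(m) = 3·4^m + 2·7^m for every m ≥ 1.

Base cases: f(1) = 26 and 3·4^1 + 2·7^1 = 26; f(2) = 146 and 3·4^2 + 2·7^2 = 146.
Assume f(j) = 3·4^j + 2·7^j for all 1 ≤ j ≤ k, where k ≥ 2.
Then f(k+1) = 11f(k) − 28f(k−1) = 11·(3·4^k + 2·7^k) − 28·(3·4^{k−1} + 2·7^{k−1}) = 3·(11·4 − 28)4^{k−1} + 2·(11·7 − 28)7^{k−1} = 48·4^{k−1} + 98·7^{k−1} = 3·4^{k+1} + 2·7^{k+1}.
This completes the inductive step, so f(m) = 3·4^m + 2·7^m for all m ≥ 1.

f(m) = 3·4^m + 2·7^m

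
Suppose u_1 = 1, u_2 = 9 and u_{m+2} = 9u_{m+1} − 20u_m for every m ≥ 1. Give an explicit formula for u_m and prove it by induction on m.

Claim: u_m = -4^m + 5^m.

Base cases: u_1 = 1 and -4^1 + 5^1 = 1; u_2 = 9 and -4^2 + 5^2 = 9.
Assume u_i = -4^i + 5^i for all 1 ≤ i ≤ j, where j ≥ 2.
Then u_{j+1} = 9u_j − 20u_{j−1} = 9·(-4^j + 5^j) − 20·(-4^{j−1} + 5^{j−1}) = -(9·4 − 20)4^{j−1} + (9·5 − 20)5^{j−1} = -16·4^{j−1} + 25·5^{j−1} = -4^{j+1} + 5^{j+1}.
Hence u_m = -4^m + 5^m for every m ≥ 1, by strong induction.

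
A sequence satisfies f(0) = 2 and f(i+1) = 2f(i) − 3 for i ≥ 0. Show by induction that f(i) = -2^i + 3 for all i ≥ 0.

Base case: f(0) = 2, and -2^0 + 3 = -1 + 3 = 2.
Assume f(m) = -2^m + 3 for some m ≥ 0.
Then f(m+1) = 2f(m) − 3 = 2·(-2^m + 3) − 3 = -2^{m+1} + 6 − 3 = -2^{m+1} + 3.
Hence f(i) = -2^i + 3 for every i ≥ 0, by induction.

f(i) = -2^i + 3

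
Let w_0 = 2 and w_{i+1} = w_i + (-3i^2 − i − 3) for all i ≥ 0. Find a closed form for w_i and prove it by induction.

Claim: w_i = -i^3 + i^2 − 3i + 2.

Base case: w_0 = 2, and -0^3 + 0^2 − 3·0 + 2 = 2.
Assume w_k = -k^3 + k^2 − 3k + 2.
Then w_{k+1} = w_k + (-3k^2 − k − 3) = (-k^3 + k^2 − 3k + 2) + (-3k^2 − k − 3) = -k^3 − 2k^2 − 4k − 1,
and -(k+1)^3 + (k+1)^2 − 3·(k+1) + 2 = -k^3 − 2k^2 − 4k − 1.
Hence w_i = -i^3 + i^2 − 3i + 2 for every i ≥ 0, by induction.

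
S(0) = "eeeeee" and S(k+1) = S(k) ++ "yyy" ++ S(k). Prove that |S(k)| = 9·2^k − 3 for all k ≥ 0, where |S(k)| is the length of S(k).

Base case: |S(0)| = 6, and 9·2^0 − 3 = 6.
Assume |S(r)| = 9·2^r − 3.
Then |S(r+1)| = |S(r)| + 3 + |S(r)| = 2|S(r)| + 3 = 2(9·2^r − 3) + 3 = 9·2^{r+1} − 6 + 3 = 9·2^{r+1} − 3.
By induction, |S(k)| = 9·2^k − 3 for all k ≥ 0.

|S(k)| = 9·2^k − 3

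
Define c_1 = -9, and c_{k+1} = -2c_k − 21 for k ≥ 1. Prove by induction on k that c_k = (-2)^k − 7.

Base case: c_1 = -9, and (-2)^1 − 7 = -2 − 7 = -9.
Assume c_r = (-2)^r − 7 for some r ≥ 1.
Then c_{r+1} = -2c_r − 21 = -2·((-2)^r − 7) − 21 = -2·(-2)^r + 14 − 21 = (-2)^{r+1} − 7.
Hence c_k = (-2)^k − 7 for every k ≥ 1, by induction.

c_k = (-2)^k − 7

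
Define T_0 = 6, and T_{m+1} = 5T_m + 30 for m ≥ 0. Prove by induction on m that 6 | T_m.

Base case: T_0 = 6 = 6·1, so 6 | T_0.
Assume 6 | T_j, so T_j = 6t for some integer t.
Then T_{j+1} = 5T_j + 30 = 5·(6t) + 30 = 6(5t + 5), so 6 | T_{j+1}.
By induction, 6 | T_m for all m ≥ 0.

6 | T_m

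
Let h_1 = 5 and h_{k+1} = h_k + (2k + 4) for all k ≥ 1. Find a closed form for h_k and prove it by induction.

Claim: h_k = k^2 + 3k + 1.

Base case: h_1 = 5, and 1^2 + 3·1 + 1 = 5.
Assume h_r = r^2 + 3r + 1.
Then h_{r+1} = h_r + (2r + 4) = (r^2 + 3r + 1) + (2r + 4) = r^2 + 5r + 5,
and (r+1)^2 + 3·(r+1) + 1 = r^2 + 5r + 5.
By induction, h_k = k^2 + 3k + 1 for all k ≥ 1.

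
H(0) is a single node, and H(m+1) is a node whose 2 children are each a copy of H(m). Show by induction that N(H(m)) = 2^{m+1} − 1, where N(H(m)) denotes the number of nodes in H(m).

Base case: N(H(0)) = 1, and 2^{0+1} − 1 = 1.
Assume N(H(j)) = 2^{j+1} − 1.
Then N(H(j+1)) = 1 + 2N(H(j)) = 1 + 2(2^{j+1} − 1) = 2^{j+2} − 2 + 1 = 2^{j+2} − 1.
This completes the inductive step, so N(H(m)) = 2^{m+1} − 1 for all m ≥ 0.

N(H(m)) = 2^{m+1} − 1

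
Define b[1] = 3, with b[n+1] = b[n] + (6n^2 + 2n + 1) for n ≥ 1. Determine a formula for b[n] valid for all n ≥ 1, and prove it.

Claim: b[n] = 2n^3 − 2n^2 + n + 2.

Base case: b[1] = 3, and 2·1^3 − 2·1^2 + 1 + 2 = 3.
Assume b[k] = 2k^3 − 2k^2 + k + 2.
Then b[k+1] = b[k] + (6k^2 + 2k + 1) = (2k^3 − 2k^2 + k + 2) + (6k^2 + 2k + 1) = 2k^3 + 4k^2 + 3k + 3,
and 2·(k+1)^3 − 2·(k+1)^2 + (k+1) + 2 = 2k^3 + 4k^2 + 3k + 3.
This completes the inductive step, so b[n] = 2n^3 − 2n^2 + n + 2 for all n ≥ 1.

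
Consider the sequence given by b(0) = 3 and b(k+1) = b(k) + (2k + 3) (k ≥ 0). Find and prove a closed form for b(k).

Claim: b(k) = k^2 + 2k + 3.

Base case: b(0) = 3, and 0^2 + 2·0 + 3 = 3.
Assume b(r) = r^2 + 2r + 3.
Then b(r+1) = b(r) + (2r + 3) = (r^2 + 2r + 3) + (2r + 3) = r^2 + 4r + 6,
and (r+1)^2 + 2·(r+1) + 3 = r^2 + 4r + 6.
This completes the inductive step, so b(k) = k^2 + 2k + 3 for all k ≥ 0.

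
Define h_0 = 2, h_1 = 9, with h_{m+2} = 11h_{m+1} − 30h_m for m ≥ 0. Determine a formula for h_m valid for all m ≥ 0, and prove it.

Claim: h_m = 3·5^m − 6^m.

Base cases: h_0 = 2 and 3·5^0 − 6^0 = 2; h_1 = 9 and 3·5^1 − 6^1 = 9.
Assume h_j = 3·5^j − 6^j for all 0 ≤ j ≤ r, where r ≥ 1.
Then h_{r+1} = 11h_r − 30h_{r−1} = 11·(3·5^r − 6^r) − 30·(3·5^{r−1} − 6^{r−1}) = 3·(11·5 − 30)5^{r−1} − (11·6 − 30)6^{r−1} = 75·5^{r−1} − 36·6^{r−1} = 3·5^{r+1} − 6^{r+1}.
This completes the inductive step, so h_m = 3·5^m − 6^m for all m ≥ 0.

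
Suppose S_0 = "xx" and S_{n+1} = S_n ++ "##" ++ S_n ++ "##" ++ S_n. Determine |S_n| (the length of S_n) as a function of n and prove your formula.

Claim: |S_n| = 4·3^n − 2.

Base case: |S_0| = 2, and 4·3^0 − 2 = 2.
Assume |S_j| = 4·3^j − 2.
Then |S_{j+1}| = 3|S_j| + 4 = 3(4·3^j − 2) + 4 = 4·3^{j+1} − 6 + 4 = 4·3^{j+1} − 2.
Hence |S_n| = 4·3^n − 2 for every n ≥ 0, by induction.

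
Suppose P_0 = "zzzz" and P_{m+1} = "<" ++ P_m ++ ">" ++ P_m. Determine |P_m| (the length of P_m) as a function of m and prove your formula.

Claim: |P_m| = 6·2^m − 2.

Base case: |P_0| = 4, and 6·2^0 − 2 = 4.
Assume |P_j| = 6·2^j − 2.
Then |P_{j+1}| = 1 + |P_j| + 1 + |P_j| = 2|P_j| + 2 = 2(6·2^j − 2) + 2 = 6·2^{j+1} − 4 + 2 = 6·2^{j+1} − 2.
This completes the inductive step, so |P_m| = 6·2^m − 2 for all m ≥ 0.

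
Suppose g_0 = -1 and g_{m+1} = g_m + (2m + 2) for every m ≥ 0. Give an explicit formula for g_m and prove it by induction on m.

Claim: g_m = m^2 + m − 1.

Base case: g_0 = -1, and 0^2 + 0 − 1 = -1.
Assume g_r = r^2 + r − 1.
Then g_{r+1} = g_r + (2r + 2) = (r^2 + r − 1) + (2r + 2) = r^2 + 3r + 1,
and (r+1)^2 + (r+1) − 1 = r^2 + 3r + 1.
By induction, g_m = m^2 + m − 1 for all m ≥ 0.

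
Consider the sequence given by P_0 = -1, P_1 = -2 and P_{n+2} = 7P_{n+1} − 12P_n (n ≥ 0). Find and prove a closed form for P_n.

Claim: P_n = 4^n − 2·3^n.

Base cases: P_0 = -1 and 4^0 − 2·3^0 = -1; P_1 = -2 and 4^1 − 2·3^1 = -2.
Assume P_j = 4^j − 2·3^j for all 0 ≤ j ≤ r, where r ≥ 1.
Then P_{r+1} = 7P_r − 12P_{r−1} = 7·(4^r − 2·3^r) − 12·(4^{r−1} − 2·3^{r−1}) = (7·4 − 12)4^{r−1} − 2·(7·3 − 12)3^{r−1} = 16·4^{r−1} − 18·3^{r−1} = 4^{r+1} − 2·3^{r+1}.
So the formula holds for r+1, and by strong induction P_n = 4^n − 2·3^n for all n ≥ 0.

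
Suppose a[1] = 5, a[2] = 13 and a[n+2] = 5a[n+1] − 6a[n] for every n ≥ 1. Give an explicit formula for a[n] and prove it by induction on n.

Claim: a[n] = 2^n + 3^n.

Base cases: a[1] = 5 and 2^1 + 3^1 = 5; a[2] = 13 and 2^2 + 3^2 = 13.
Assume a[i] = 2^i + 3^i for all 1 ≤ i ≤ j, where j ≥ 2.
Then a[j+1] = 5a[j] − 6a[j−1] = 5·(2^j + 3^j) − 6·(2^{j−1} + 3^{j−1}) = (5·2 − 6)2^{j−1} + (5·3 − 6)3^{j−1} = 4·2^{j−1} + 9·3^{j−1} = 2^{j+1} + 3^{j+1}.
Hence a[n] = 2^n + 3^n for every n ≥ 1, by strong induction.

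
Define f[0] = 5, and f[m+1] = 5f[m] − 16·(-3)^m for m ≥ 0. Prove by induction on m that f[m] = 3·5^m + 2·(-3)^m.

Base case: f[0] = 5, and 3·5^0 + 2·(-3)^0 = 3 + 2 = 5.
Assume f[k] = 3·5^k + 2·(-3)^k for some k ≥ 0.
Then f[k+1] = 5f[k] − 16·(-3)^k = 5·(3·5^k + 2·(-3)^k) − 16·(-3)^k = 3·5^{k+1} + 10·(-3)^k − 16·(-3)^k = 3·5^{k+1} − 6·(-3)^k = 3·5^{k+1} + 2·(-3)^{k+1}.
Hence f[m] = 3·5^m + 2·(-3)^m for every m ≥ 0, by induction.

f[m] = 3·5^m + 2·(-3)^m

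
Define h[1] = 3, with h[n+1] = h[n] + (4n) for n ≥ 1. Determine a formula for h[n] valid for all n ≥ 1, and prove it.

Claim: h[n] = 2n^2 − 2n + 3.

Base case: h[1] = 3, and 2·1^2 − 2·1 + 3 = 3.
Assume h[k] = 2k^2 − 2k + 3.
Then h[k+1] = h[k] + (4k) = (2k^2 − 2k + 3) + (4k) = 2k^2 + 2k + 3,
and 2·(k+1)^2 − 2·(k+1) + 3 = 2k^2 + 2k + 3.
This completes the inductive step, so h[n] = 2n^2 − 2n + 3 for all n ≥ 1.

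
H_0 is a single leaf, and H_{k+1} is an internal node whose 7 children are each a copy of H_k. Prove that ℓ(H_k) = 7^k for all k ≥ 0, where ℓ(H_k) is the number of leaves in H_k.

Base case: ℓ(H_0) = 1, and 7^0 = 1.
Assume ℓ(H_j) = 7^j.
Then ℓ(H_{j+1}) = 7·ℓ(H_j) = 7·7^j = 7^{j+1}.
Hence ℓ(H_k) = 7^k for every k ≥ 0, by induction.

ℓ(H_k) = 7^k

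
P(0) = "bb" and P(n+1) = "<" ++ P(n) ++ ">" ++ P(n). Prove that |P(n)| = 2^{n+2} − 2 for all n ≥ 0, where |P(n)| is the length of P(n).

Base case: |P(0)| = 2, and 2^{0+2} − 2 = 2.
Assume |P(k)| = 2^{k+2} − 2.
Then |P(k+1)| = 1 + |P(k)| + 1 + |P(k)| = 2|P(k)| + 2 = 2(2^{k+2} − 2) + 2 = 2^{k+3} − 4 + 2 = 2^{k+3} − 2.
Hence |P(n)| = 2^{n+2} − 2 for every n ≥ 0, by induction.

|P(n)| = 2^{n+2} − 2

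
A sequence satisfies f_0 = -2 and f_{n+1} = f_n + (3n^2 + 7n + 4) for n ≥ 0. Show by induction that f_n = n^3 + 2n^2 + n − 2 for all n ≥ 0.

Base case: f_0 = -2, and 0^3 + 2·0^2 + 0 − 2 = -2.
Assume f_k = k^3 + 2k^2 + k − 2.
Then f_{k+1} = f_k + (3k^2 + 7k + 4) = (k^3 + 2k^2 + k − 2) + (3k^2 + 7k + 4) = k^3 + 5k^2 + 8k + 2,
and (k+1)^3 + 2·(k+1)^2 + (k+1) − 2 = k^3 + 5k^2 + 8k + 2.
Hence f_n = n^3 + 2n^2 + n − 2 for every n ≥ 0, by induction.

f_n = n^3 + 2n^2 + n − 2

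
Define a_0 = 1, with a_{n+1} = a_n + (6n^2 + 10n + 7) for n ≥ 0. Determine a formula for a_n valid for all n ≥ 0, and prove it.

Claim: a_n = 2n^3 + 2n^2 + 3n + 1.

Base case: a_0 = 1, and 2·0^3 + 2·0^2 + 3·0 + 1 = 1.
Assume a_j = 2j^3 + 2j^2 + 3j + 1.
Then a_{j+1} = a_j + (6j^2 + 10j + 7) = (2j^3 + 2j^2 + 3j + 1) + (6j^2 + 10j + 7) = 2j^3 + 8j^2 + 13j + 8,
and 2·(j+1)^3 + 2·(j+1)^2 + 3·(j+1) + 1 = 2j^3 + 8j^2 + 13j + 8.
By induction, a_n = 2n^3 + 2n^2 + 3n + 1 for all n ≥ 0.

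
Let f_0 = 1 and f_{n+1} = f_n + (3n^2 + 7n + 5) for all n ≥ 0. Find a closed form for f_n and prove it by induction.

Claim: f_n = n^3 + 2n^2 + 2n + 1.

Base case: f_0 = 1, and 0^3 + 2·0^2 + 2·0 + 1 = 1.
Assume f_k = k^3 + 2k^2 + 2k + 1.
Then f_{k+1} = f_k + (3k^2 + 7k + 5) = (k^3 + 2k^2 + 2k + 1) + (3k^2 + 7k + 5) = k^3 + 5k^2 + 9k + 6,
and (k+1)^3 + 2·(k+1)^2 + 2·(k+1) + 1 = k^3 + 5k^2 + 9k + 6.
By induction, f_n = n^3 + 2n^2 + 2n + 1 for all n ≥ 0.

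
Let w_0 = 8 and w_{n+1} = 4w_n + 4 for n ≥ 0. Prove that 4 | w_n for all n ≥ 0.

Base case: w_0 = 8 = 4·2, so 4 | w_0.
Assume 4 | w_j, so w_j = 4t for some integer t.
Then w_{j+1} = 4w_j + 4 = 4·(4t) + 4 = 4(4t + 1), so 4 | w_{j+1}.
By induction, 4 | w_n for all n ≥ 0.

4 | w_n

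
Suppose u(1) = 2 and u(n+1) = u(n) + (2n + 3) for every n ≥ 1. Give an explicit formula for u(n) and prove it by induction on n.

Claim: u(n) = n^2 + 2n − 1.

Base case: u(1) = 2, and 1^2 + 2·1 − 1 = 2.
Assume u(j) = j^2 + 2j − 1.
Then u(j+1) = u(j) + (2j + 3) = (j^2 + 2j − 1) + (2j + 3) = j^2 + 4j + 2,
and (j+1)^2 + 2·(j+1) − 1 = j^2 + 4j + 2.
Hence u(n) = n^2 + 2n − 1 for every n ≥ 1, by induction.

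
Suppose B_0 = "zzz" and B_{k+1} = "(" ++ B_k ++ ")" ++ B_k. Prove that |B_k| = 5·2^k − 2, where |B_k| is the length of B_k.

Base case: |B_0| = 3, and 5·2^0 − 2 = 3.
Assume |B_m| = 5·2^m − 2.
Then |B_{m+1}| = 1 + |B_m| + 1 + |B_m| = 2|B_m| + 2 = 2(5·2^m − 2) + 2 = 5·2^{m+1} − 4 + 2 = 5·2^{m+1} − 2.
Hence |B_k| = 5·2^k − 2 for every k ≥ 0, by induction.

|B_k| = 5·2^k − 2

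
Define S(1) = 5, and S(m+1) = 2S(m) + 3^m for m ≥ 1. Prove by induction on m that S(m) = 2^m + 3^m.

Base case: S(1) = 5, and 2^1 + 3^1 = 2 + 3 = 5.
Assume S(j) = 2^j + 3^j for some j ≥ 1.
Then S(j+1) = 2S(j) + 3^j = 2·(2^j + 3^j) + 3^j = 2^{j+1} + 2·3^j + 3^j = 2^{j+1} + 3·3^j = 2^{j+1} + 3^{j+1}.
This completes the inductive step, so S(m) = 2^m + 3^m for all m ≥ 1.

S(m) = 2^m + 3^m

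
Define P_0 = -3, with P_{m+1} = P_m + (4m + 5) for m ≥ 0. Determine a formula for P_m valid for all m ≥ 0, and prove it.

Claim: P_m = 2m^2 + 3m − 3.

Base case: P_0 = -3, and 2·0^2 + 3·0 − 3 = -3.
Assume P_j = 2j^2 + 3j − 3.
Then P_{j+1} = P_j + (4j + 5) = (2j^2 + 3j − 3) + (4j + 5) = 2j^2 + 7j + 2,
and 2·(j+1)^2 + 3·(j+1) − 3 = 2j^2 + 7j + 2.
This completes the inductive step, so P_m = 2m^2 + 3m − 3 for all m ≥ 0.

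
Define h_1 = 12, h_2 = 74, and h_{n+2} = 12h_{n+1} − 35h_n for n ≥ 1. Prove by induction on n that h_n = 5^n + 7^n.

Base cases: h_1 = 12 and 5^1 + 7^1 = 12; h_2 = 74 and 5^2 + 7^2 = 74.
Assume h_i = 5^i + 7^i for all 1 ≤ i ≤ j, where j ≥ 2.
Then h_{j+1} = 12h_j − 35h_{j−1} = 12·(5^j + 7^j) − 35·(5^{j−1} + 7^{j−1}) = (12·5 − 35)5^{j−1} + (12·7 − 35)7^{j−1} = 25·5^{j−1} + 49·7^{j−1} = 5^{j+1} + 7^{j+1}.
This completes the inductive step, so h_n = 5^n + 7^n for all n ≥ 1.

h_n = 5^n + 7^n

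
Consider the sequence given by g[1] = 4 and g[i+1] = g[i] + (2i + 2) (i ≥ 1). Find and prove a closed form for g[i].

Claim: g[i] = i^2 + i + 2.

Base case: g[1] = 4, and 1^2 + 1 + 2 = 4.
Assume g[k] = k^2 + k + 2.
Then g[k+1] = g[k] + (2k + 2) = (k^2 + k + 2) + (2k + 2) = k^2 + 3k + 4,
and (k+1)^2 + (k+1) + 2 = k^2 + 3k + 4.
This completes the inductive step, so g[i] = i^2 + i + 2 for all i ≥ 1.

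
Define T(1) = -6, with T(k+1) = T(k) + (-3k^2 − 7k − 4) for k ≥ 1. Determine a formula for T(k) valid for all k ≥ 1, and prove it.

Claim: T(k) = -k^3 − 2k^2 − k − 2.

Base case: T(1) = -6, and -1^3 − 2·1^2 − 1 − 2 = -6.
Assume T(m) = -m^3 − 2m^2 − m − 2.
Then T(m+1) = T(m) + (-3m^2 − 7m − 4) = (-m^3 − 2m^2 − m − 2) + (-3m^2 − 7m − 4) = -m^3 − 5m^2 − 8m − 6,
and -(m+1)^3 − 2·(m+1)^2 − (m+1) − 2 = -m^3 − 5m^2 − 8m − 6.
Hence T(k) = -k^3 − 2k^2 − k − 2 for every k ≥ 1, by induction.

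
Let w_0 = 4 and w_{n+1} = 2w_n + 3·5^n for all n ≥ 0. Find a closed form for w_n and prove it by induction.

Claim: w_n = 3·2^n + 5^n.

Base case: w_0 = 4, and 3·2^0 + 5^0 = 3 + 1 = 4.
Assume w_m = 3·2^m + 5^m for some m ≥ 0.
Then w_{m+1} = 2w_m + 3·5^m = 2·(3·2^m + 5^m) + 3·5^m = 3·2^{m+1} + 2·5^m + 3·5^m = 3·2^{m+1} + 5·5^m = 3·2^{m+1} + 5^{m+1}.
Hence w_n = 3·2^n + 5^n for every n ≥ 0, by induction.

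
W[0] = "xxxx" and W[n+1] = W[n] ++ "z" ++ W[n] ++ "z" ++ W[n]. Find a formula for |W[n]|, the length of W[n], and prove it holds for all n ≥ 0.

Claim: |W[n]| = 5·3^n − 1.

Base case: |W[0]| = 4, and 5·3^0 − 1 = 4.
Assume |W[r]| = 5·3^r − 1.
Then |W[r+1]| = 3|W[r]| + 2 = 3(5·3^r − 1) + 2 = 5·3^{r+1} − 3 + 2 = 5·3^{r+1} − 1.
This completes the inductive step, so |W[n]| = 5·3^n − 1 for all n ≥ 0.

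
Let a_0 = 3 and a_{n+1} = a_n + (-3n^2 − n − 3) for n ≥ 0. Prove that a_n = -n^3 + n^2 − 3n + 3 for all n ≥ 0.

Base case: a_0 = 3, and -0^3 + 0^2 − 3·0 + 3 = 3.
Assume a_k = -k^3 + k^2 − 3k + 3.
Then a_{k+1} = a_k + (-3k^2 − k − 3) = (-k^3 + k^2 − 3k + 3) + (-3k^2 − k − 3) = -k^3 − 2k^2 − 4k,
and -(k+1)^3 + (k+1)^2 − 3·(k+1) + 3 = -k^3 − 2k^2 − 4k.
By induction, a_n = -n^3 + n^2 − 3n + 3 for all n ≥ 0.

a_n = -n^3 + n^2 − 3n + 3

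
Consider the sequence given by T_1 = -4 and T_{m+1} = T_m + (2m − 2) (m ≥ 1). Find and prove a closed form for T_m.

Claim: T_m = m^2 − 3m − 2.

Base case: T_1 = -4, and 1^2 − 3·1 − 2 = -4.
Assume T_k = k^2 − 3k − 2.
Then T_{k+1} = T_k + (2k − 2) = (k^2 − 3k − 2) + (2k − 2) = k^2 − k − 4,
and (k+1)^2 − 3·(k+1) − 2 = k^2 − k − 4.
By induction, T_m = m^2 − 3m − 2 for all m ≥ 1.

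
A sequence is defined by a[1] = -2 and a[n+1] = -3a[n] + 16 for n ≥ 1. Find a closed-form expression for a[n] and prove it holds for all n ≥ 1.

Claim: a[n] = 2·(-3)^n + 4.

Base case: a[1] = -2, and 2·(-3)^1 + 4 = -6 + 4 = -2.
Assume a[r] = 2·(-3)^r + 4 for some r ≥ 1.
Then a[r+1] = -3a[r] + 16 = -3·(2·(-3)^r + 4) + 16 = -6·(-3)^r − 12 + 16 = 2·(-3)^{r+1} + 4.
Hence a[n] = 2·(-3)^n + 4 for every n ≥ 1, by induction.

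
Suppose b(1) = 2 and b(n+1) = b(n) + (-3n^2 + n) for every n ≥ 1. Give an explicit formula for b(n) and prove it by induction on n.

Claim: b(n) = -n^3 + 2n^2 − n + 2.

Base case: b(1) = 2, and -1^3 + 2·1^2 − 1 + 2 = 2.
Assume b(k) = -k^3 + 2k^2 − k + 2.
Then b(k+1) = b(k) + (-3k^2 + k) = (-k^3 + 2k^2 − k + 2) + (-3k^2 + k) = -k^3 − k^2 + 2,
and -(k+1)^3 + 2·(k+1)^2 − (k+1) + 2 = -k^3 − k^2 + 2.
Hence b(n) = -n^3 + 2n^2 − n + 2 for every n ≥ 1, by induction.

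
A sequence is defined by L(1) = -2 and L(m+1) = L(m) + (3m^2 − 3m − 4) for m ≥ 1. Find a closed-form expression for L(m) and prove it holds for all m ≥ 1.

Claim: L(m) = m^3 − 3m^2 − 2m + 2.

Base case: L(1) = -2, and 1^3 − 3·1^2 − 2·1 + 2 = -2.
Assume L(r) = r^3 − 3r^2 − 2r + 2.
Then L(r+1) = L(r) + (3r^2 − 3r − 4) = (r^3 − 3r^2 − 2r + 2) + (3r^2 − 3r − 4) = r^3 − 5r − 2,
and (r+1)^3 − 3·(r+1)^2 − 2·(r+1) + 2 = r^3 − 5r − 2.
This completes the inductive step, so L(m) = m^3 − 3m^2 − 2m + 2 for all m ≥ 1.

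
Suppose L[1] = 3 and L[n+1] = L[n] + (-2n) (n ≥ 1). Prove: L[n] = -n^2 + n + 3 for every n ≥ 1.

Base case: L[1] = 3, and -1^2 + 1 + 3 = 3.
Assume L[r] = -r^2 + r + 3.
Then L[r+1] = L[r] + (-2r) = (-r^2 + r + 3) + (-2r) = -r^2 − r + 3,
and -(r+1)^2 + (r+1) + 3 = -r^2 − r + 3.
This completes the inductive step, so L[n] = -n^2 + n + 3 for all n ≥ 1.

L[n] = -n^2 + n + 3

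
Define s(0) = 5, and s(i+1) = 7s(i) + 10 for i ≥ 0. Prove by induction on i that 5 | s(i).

Base case: s(0) = 5 = 5·1, so 5 | s(0).
Assume 5 | s(j), so s(j) = 5t for some integer t.
Then s(j+1) = 7s(j) + 10 = 7·(5t) + 10 = 5(7t + 2), so 5 | s(j+1).
So the property holds for j+1, and by induction 5 | s(i) for all i ≥ 0.

5 | s(i)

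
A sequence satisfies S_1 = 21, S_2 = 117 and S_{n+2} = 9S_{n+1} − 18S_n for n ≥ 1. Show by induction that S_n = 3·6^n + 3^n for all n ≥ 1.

Base cases: S_1 = 21 and 3·6^1 + 3^1 = 21; S_2 = 117 and 3·6^2 + 3^2 = 117.
Assume S_j = 3·6^j + 3^j for all 1 ≤ j ≤ r, where r ≥ 2.
Then S_{r+1} = 9S_r − 18S_{r−1} = 9·(3·6^r + 3^r) − 18·(3·6^{r−1} + 3^{r−1}) = 3·(9·6 − 18)6^{r−1} + (9·3 − 18)3^{r−1} = 108·6^{r−1} + 9·3^{r−1} = 3·6^{r+1} + 3^{r+1}.
This completes the inductive step, so S_n = 3·6^n + 3^n for all n ≥ 1.

S_n = 3·6^n + 3^n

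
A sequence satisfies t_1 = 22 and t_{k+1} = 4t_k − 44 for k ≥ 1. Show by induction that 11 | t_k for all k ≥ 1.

Base case: t_1 = 22 = 11·2, so 11 | t_1.
Assume 11 | t_r, so t_r = 11s for some integer s.
Then t_{r+1} = 4t_r − 44 = 4·(11s) − 44 = 11(4s − 4), so 11 | t_{r+1}.
Hence 11 | t_k for every k ≥ 1, by induction.

11 | t_k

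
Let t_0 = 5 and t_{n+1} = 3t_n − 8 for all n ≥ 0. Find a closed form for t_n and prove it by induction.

Claim: t_n = 3^n + 4.

Base case: t_0 = 5, and 3^0 + 4 = 1 + 4 = 5.
Assume t_k = 3^k + 4 for some k ≥ 0.
Then t_{k+1} = 3t_k − 8 = 3·(3^k + 4) − 8 = 3^{k+1} + 12 − 8 = 3^{k+1} + 4.
Hence t_n = 3^n + 4 for every n ≥ 0, by induction.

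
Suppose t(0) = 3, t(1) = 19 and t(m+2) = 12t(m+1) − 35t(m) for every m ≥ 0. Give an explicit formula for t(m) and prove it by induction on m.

Claim: t(m) = 2·7^m + 5^m.

Base cases: t(0) = 3 and 2·7^0 + 5^0 = 3; t(1) = 19 and 2·7^1 + 5^1 = 19.
Assume t(j) = 2·7^j + 5^j for all 0 ≤ j ≤ r, where r ≥ 1.
Then t(r+1) = 12t(r) − 35t(r−1) = 12·(2·7^r + 5^r) − 35·(2·7^{r−1} + 5^{r−1}) = 2·(12·7 − 35)7^{r−1} + (12·5 − 35)5^{r−1} = 98·7^{r−1} + 25·5^{r−1} = 2·7^{r+1} + 5^{r+1}.
This completes the inductive step, so t(m) = 2·7^m + 5^m for all m ≥ 0.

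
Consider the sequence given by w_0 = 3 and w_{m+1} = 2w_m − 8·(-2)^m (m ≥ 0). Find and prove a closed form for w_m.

Claim: w_m = 2^m + 2·(-2)^m.

Base case: w_0 = 3, and 2^0 + 2·(-2)^0 = 1 + 2 = 3.
Assume w_k = 2^k + 2·(-2)^k for some k ≥ 0.
Then w_{k+1} = 2w_k − 8·(-2)^k = 2·(2^k + 2·(-2)^k) − 8·(-2)^k = 2^{k+1} + 4·(-2)^k − 8·(-2)^k = 2^{k+1} − 4·(-2)^k = 2^{k+1} + 2·(-2)^{k+1}.
By induction, w_m = 2^m + 2·(-2)^m for all m ≥ 0.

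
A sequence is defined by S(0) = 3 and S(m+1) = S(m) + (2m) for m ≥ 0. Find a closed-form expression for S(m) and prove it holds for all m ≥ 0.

Claim: S(m) = m^2 − m + 3.

Base case: S(0) = 3, and 0^2 − 0 + 3 = 3.
Assume S(k) = k^2 − k + 3.
Then S(k+1) = S(k) + (2k) = (k^2 − k + 3) + (2k) = k^2 + k + 3,
and (k+1)^2 − (k+1) + 3 = k^2 + k + 3.
By induction, S(m) = m^2 − m + 3 for all m ≥ 0.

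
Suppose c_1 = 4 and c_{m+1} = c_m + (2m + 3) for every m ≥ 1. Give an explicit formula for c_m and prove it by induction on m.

Claim: c_m = m^2 + 2m + 1.

Base case: c_1 = 4, and 1^2 + 2·1 + 1 = 4.
Assume c_k = k^2 + 2k + 1.
Then c_{k+1} = c_k + (2k + 3) = (k^2 + 2k + 1) + (2k + 3) = k^2 + 4k + 4,
and (k+1)^2 + 2·(k+1) + 1 = k^2 + 4k + 4.
By induction, c_m = m^2 + 2m + 1 for all m ≥ 1.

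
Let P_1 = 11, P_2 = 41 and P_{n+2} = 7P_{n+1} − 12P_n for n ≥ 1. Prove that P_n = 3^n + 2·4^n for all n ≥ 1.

Base cases: P_1 = 11 and 3^1 + 2·4^1 = 11; P_2 = 41 and 3^2 + 2·4^2 = 41.
Assume P_j = 3^j + 2·4^j for all 1 ≤ j ≤ k, where k ≥ 2.
Then P_{k+1} = 7P_k − 12P_{k−1} = 7·(3^k + 2·4^k) − 12·(3^{k−1} + 2·4^{k−1}) = (7·3 − 12)3^{k−1} + 2·(7·4 − 12)4^{k−1} = 9·3^{k−1} + 32·4^{k−1} = 3^{k+1} + 2·4^{k+1}.
Hence P_n = 3^n + 2·4^n for every n ≥ 1, by strong induction.

P_n = 3^n + 2·4^n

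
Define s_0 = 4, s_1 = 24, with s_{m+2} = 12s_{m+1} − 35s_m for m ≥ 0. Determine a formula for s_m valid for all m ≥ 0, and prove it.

Claim: s_m = 2·7^m + 2·5^m.

Base cases: s_0 = 4 and 2·7^0 + 2·5^0 = 4; s_1 = 24 and 2·7^1 + 2·5^1 = 24.
Assume s_j = 2·7^j + 2·5^j for all 0 ≤ j ≤ k, where k ≥ 1.
Then s_{k+1} = 12s_k − 35s_{k−1} = 12·(2·7^k + 2·5^k) − 35·(2·7^{k−1} + 2·5^{k−1}) = 2·(12·7 − 35)7^{k−1} + 2·(12·5 − 35)5^{k−1} = 98·7^{k−1} + 50·5^{k−1} = 2·7^{k+1} + 2·5^{k+1}.
So the formula holds for k+1, and by strong induction s_m = 2·7^m + 2·5^m for all m ≥ 0.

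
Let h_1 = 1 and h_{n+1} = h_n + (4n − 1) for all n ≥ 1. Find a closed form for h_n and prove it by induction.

Claim: h_n = 2n^2 − 3n + 2.

Base case: h_1 = 1, and 2·1^2 − 3·1 + 2 = 1.
Assume h_j = 2j^2 − 3j + 2.
Then h_{j+1} = h_j + (4j − 1) = (2j^2 − 3j + 2) + (4j − 1) = 2j^2 + j + 1,
and 2·(j+1)^2 − 3·(j+1) + 2 = 2j^2 + j + 1.
By induction, h_n = 2n^2 − 3n + 2 for all n ≥ 1.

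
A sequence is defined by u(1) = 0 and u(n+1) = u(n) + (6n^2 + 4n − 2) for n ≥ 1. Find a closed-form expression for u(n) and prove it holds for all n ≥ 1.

Claim: u(n) = 2n^3 − n^2 − 3n + 2.

Base case: u(1) = 0, and 2·1^3 − 1^2 − 3·1 + 2 = 0.
Assume u(k) = 2k^3 − k^2 − 3k + 2.
Then u(k+1) = u(k) + (6k^2 + 4k − 2) = (2k^3 − k^2 − 3k + 2) + (6k^2 + 4k − 2) = 2k^3 + 5k^2 + k,
and 2·(k+1)^3 − (k+1)^2 − 3·(k+1) + 2 = 2k^3 + 5k^2 + k.
By induction, u(n) = 2n^3 − n^2 − 3n + 2 for all n ≥ 1.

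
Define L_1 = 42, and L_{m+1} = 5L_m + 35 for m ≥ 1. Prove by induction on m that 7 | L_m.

Base case: L_1 = 42 = 7·6, so 7 | L_1.
Assume 7 | L_r, so L_r = 7t for some integer t.
Then L_{r+1} = 5L_r + 35 = 5·(7t) + 35 = 7(5t + 5), so 7 | L_{r+1}.
So the property holds for r+1, and by induction 7 | L_m for all m ≥ 1.

7 | L_m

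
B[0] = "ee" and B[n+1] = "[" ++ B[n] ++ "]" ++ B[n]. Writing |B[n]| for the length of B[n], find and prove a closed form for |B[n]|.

Claim: |B[n]| = 2^{n+2} − 2.

Base case: |B[0]| = 2, and 2^{0+2} − 2 = 2.
Assume |B[k]| = 2^{k+2} − 2.
Then |B[k+1]| = 1 + |B[k]| + 1 + |B[k]| = 2|B[k]| + 2 = 2(2^{k+2} − 2) + 2 = 2^{k+3} − 4 + 2 = 2^{k+3} − 2.
This completes the inductive step, so |B[n]| = 2^{n+2} − 2 for all n ≥ 0.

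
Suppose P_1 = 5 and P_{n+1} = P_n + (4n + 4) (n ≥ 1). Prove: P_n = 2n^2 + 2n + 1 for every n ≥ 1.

Base case: P_1 = 5, and 2·1^2 + 2·1 + 1 = 5.
Assume P_r = 2r^2 + 2r + 1.
Then P_{r+1} = P_r + (4r + 4) = (2r^2 + 2r + 1) + (4r + 4) = 2r^2 + 6r + 5,
and 2·(r+1)^2 + 2·(r+1) + 1 = 2r^2 + 6r + 5.
This completes the inductive step, so P_n = 2n^2 + 2n + 1 for all n ≥ 1.

P_n = 2n^2 + 2n + 1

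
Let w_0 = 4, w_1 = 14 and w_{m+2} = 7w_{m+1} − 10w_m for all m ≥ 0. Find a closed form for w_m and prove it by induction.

Claim: w_m = 2·5^m + 2·2^m.

Base cases: w_0 = 4 and 2·5^0 + 2·2^0 = 4; w_1 = 14 and 2·5^1 + 2·2^1 = 14.
Assume w_j = 2·5^j + 2·2^j for all 0 ≤ j ≤ k, where k ≥ 1.
Then w_{k+1} = 7w_k − 10w_{k−1} = 7·(2·5^k + 2·2^k) − 10·(2·5^{k−1} + 2·2^{k−1}) = 2·(7·5 − 10)5^{k−1} + 2·(7·2 − 10)2^{k−1} = 50·5^{k−1} + 8·2^{k−1} = 2·5^{k+1} + 2·2^{k+1}.
By strong induction, w_m = 2·5^m + 2·2^m for all m ≥ 0.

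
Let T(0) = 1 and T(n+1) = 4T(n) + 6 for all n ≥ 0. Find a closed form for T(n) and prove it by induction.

Claim: T(n) = 3·4^n − 2.

Base case: T(0) = 1, and 3·4^0 − 2 = 3 − 2 = 1.
Assume T(j) = 3·4^j − 2 for some j ≥ 0.
Then T(j+1) = 4T(j) + 6 = 4·(3·4^j − 2) + 6 = 12·4^j − 8 + 6 = 3·4^{j+1} − 2.
By induction, T(n) = 3·4^n − 2 for all n ≥ 0.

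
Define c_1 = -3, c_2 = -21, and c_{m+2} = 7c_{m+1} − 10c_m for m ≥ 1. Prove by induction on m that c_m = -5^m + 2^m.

Base cases: c_1 = -3 and -5^1 + 2^1 = -3; c_2 = -21 and -5^2 + 2^2 = -21.
Assume c_i = -5^i + 2^i for all 1 ≤ i ≤ j, where j ≥ 2.
Then c_{j+1} = 7c_j − 10c_{j−1} = 7·(-5^j + 2^j) − 10·(-5^{j−1} + 2^{j−1}) = -(7·5 − 10)5^{j−1} + (7·2 − 10)2^{j−1} = -25·5^{j−1} + 4·2^{j−1} = -5^{j+1} + 2^{j+1}.
By strong induction, c_m = -5^m + 2^m for all m ≥ 1.

c_m = -5^m + 2^m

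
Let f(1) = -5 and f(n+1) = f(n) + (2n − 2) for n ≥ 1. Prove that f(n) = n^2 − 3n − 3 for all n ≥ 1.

Base case: f(1) = -5, and 1^2 − 3·1 − 3 = -5.
Assume f(m) = m^2 − 3m − 3.
Then f(m+1) = f(m) + (2m − 2) = (m^2 − 3m − 3) + (2m − 2) = m^2 − m − 5,
and (m+1)^2 − 3·(m+1) − 3 = m^2 − m − 5.
This completes the inductive step, so f(n) = n^2 − 3n − 3 for all n ≥ 1.

f(n) = n^2 − 3n − 3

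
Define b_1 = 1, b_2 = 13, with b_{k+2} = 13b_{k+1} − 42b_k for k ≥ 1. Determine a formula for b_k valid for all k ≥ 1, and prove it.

Claim: b_k = 7^k − 6^k.

Base cases: b_1 = 1 and 7^1 − 6^1 = 1; b_2 = 13 and 7^2 − 6^2 = 13.
Assume b_i = 7^i − 6^i for all 1 ≤ i ≤ j, where j ≥ 2.
Then b_{j+1} = 13b_j − 42b_{j−1} = 13·(7^j − 6^j) − 42·(7^{j−1} − 6^{j−1}) = (13·7 − 42)7^{j−1} − (13·6 − 42)6^{j−1} = 49·7^{j−1} − 36·6^{j−1} = 7^{j+1} − 6^{j+1}.
Hence b_k = 7^k − 6^k for every k ≥ 1, by strong induction.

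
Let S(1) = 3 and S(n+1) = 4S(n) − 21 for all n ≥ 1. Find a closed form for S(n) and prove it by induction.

Claim: S(n) = -4^n + 7.

Base case: S(1) = 3, and -4^1 + 7 = -4 + 7 = 3.
Assume S(m) = -4^m + 7 for some m ≥ 1.
Then S(m+1) = 4S(m) − 21 = 4·(-4^m + 7) − 21 = -4^{m+1} + 28 − 21 = -4^{m+1} + 7.
This completes the inductive step, so S(n) = -4^n + 7 for all n ≥ 1.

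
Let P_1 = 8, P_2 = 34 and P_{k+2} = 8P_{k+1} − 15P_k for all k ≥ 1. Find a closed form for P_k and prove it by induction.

Claim: P_k = 3^k + 5^k.

Base cases: P_1 = 8 and 3^1 + 5^1 = 8; P_2 = 34 and 3^2 + 5^2 = 34.
Assume P_j = 3^j + 5^j for all 1 ≤ j ≤ r, where r ≥ 2.
Then P_{r+1} = 8P_r − 15P_{r−1} = 8·(3^r + 5^r) − 15·(3^{r−1} + 5^{r−1}) = (8·3 − 15)3^{r−1} + (8·5 − 15)5^{r−1} = 9·3^{r−1} + 25·5^{r−1} = 3^{r+1} + 5^{r+1}.
By strong induction, P_k = 3^k + 5^k for all k ≥ 1.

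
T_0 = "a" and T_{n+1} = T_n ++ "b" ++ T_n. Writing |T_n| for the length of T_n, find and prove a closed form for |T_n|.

Claim: |T_n| = 2^{n+1} − 1.

Base case: |T_0| = 1, and 2^{0+1} − 1 = 1.
Assume |T_k| = 2^{k+1} − 1.
Then |T_{k+1}| = |T_k| + 1 + |T_k| = 2|T_k| + 1 = 2(2^{k+1} − 1) + 1 = 2^{k+2} − 2 + 1 = 2^{k+2} − 1.
So the formula holds for k+1, and by induction |T_n| = 2^{n+1} − 1 for all n ≥ 0.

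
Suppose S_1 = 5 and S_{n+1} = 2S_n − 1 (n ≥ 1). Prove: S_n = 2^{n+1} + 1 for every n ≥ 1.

Base case: S_1 = 5, and 2^{1+1} + 1 = 4 + 1 = 5.
Assume S_k = 2^{k+1} + 1 for some k ≥ 1.
Then S_{k+1} = 2S_k − 1 = 2·(2^{k+1} + 1) − 1 = 2^{k+2} + 2 − 1 = 2^{k+2} + 1.
Hence S_n = 2^{n+1} + 1 for every n ≥ 1, by induction.

S_n = 2^{n+1} + 1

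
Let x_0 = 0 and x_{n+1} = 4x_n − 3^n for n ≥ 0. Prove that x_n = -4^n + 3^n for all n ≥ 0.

Base case: x_0 = 0, and -4^0 + 3^0 = -1 + 1 = 0.
Assume x_m = -4^m + 3^m for some m ≥ 0.
Then x_{m+1} = 4x_m − 3^m = 4·(-4^m + 3^m) − 3^m = -4^{m+1} + 4·3^m − 3^m = -4^{m+1} + 3·3^m = -4^{m+1} + 3^{m+1}.
By induction, x_n = -4^n + 3^n for all n ≥ 0.

x_n = -4^n + 3^n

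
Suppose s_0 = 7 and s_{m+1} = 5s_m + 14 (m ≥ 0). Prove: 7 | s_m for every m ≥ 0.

Base case: s_0 = 7 = 7·1, so 7 | s_0.
Assume 7 | s_r, so s_r = 7t for some integer t.
Then s_{r+1} = 5s_r + 14 = 5·(7t) + 14 = 7(5t + 2), so 7 | s_{r+1}.
Hence 7 | s_m for every m ≥ 0, by induction.

7 | s_m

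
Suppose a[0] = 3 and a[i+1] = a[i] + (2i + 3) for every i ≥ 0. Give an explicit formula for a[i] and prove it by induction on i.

Claim: a[i] = i^2 + 2i + 3.

Base case: a[0] = 3, and 0^2 + 2·0 + 3 = 3.
Assume a[m] = m^2 + 2m + 3.
Then a[m+1] = a[m] + (2m + 3) = (m^2 + 2m + 3) + (2m + 3) = m^2 + 4m + 6,
and (m+1)^2 + 2·(m+1) + 3 = m^2 + 4m + 6.
This completes the inductive step, so a[i] = i^2 + 2i + 3 for all i ≥ 0.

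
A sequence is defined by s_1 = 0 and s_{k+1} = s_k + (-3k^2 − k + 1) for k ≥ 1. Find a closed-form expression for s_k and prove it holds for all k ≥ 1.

Claim: s_k = -k^3 + k^2 + k − 1.

Base case: s_1 = 0, and -1^3 + 1^2 + 1 − 1 = 0.
Assume s_j = -j^3 + j^2 + j − 1.
Then s_{j+1} = s_j + (-3j^2 − j + 1) = (-j^3 + j^2 + j − 1) + (-3j^2 − j + 1) = -j^3 − 2j^2,
and -(j+1)^3 + (j+1)^2 + (j+1) − 1 = -j^3 − 2j^2.
Hence s_k = -k^3 + k^2 + k − 1 for every k ≥ 1, by induction.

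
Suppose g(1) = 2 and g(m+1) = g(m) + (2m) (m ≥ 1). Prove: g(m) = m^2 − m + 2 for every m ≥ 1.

Base case: g(1) = 2, and 1^2 − 1 + 2 = 2.
Assume g(j) = j^2 − j + 2.
Then g(j+1) = g(j) + (2j) = (j^2 − j + 2) + (2j) = j^2 + j + 2,
and (j+1)^2 − (j+1) + 2 = j^2 + j + 2.
Hence g(m) = m^2 − m + 2 for every m ≥ 1, by induction.

g(m) = m^2 − m + 2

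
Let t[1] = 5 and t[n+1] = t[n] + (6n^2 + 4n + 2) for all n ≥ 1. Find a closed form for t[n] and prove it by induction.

Claim: t[n] = 2n^3 − n^2 + n + 3.

Base case: t[1] = 5, and 2·1^3 − 1^2 + 1 + 3 = 5.
Assume t[m] = 2m^3 − m^2 + m + 3.
Then t[m+1] = t[m] + (6m^2 + 4m + 2) = (2m^3 − m^2 + m + 3) + (6m^2 + 4m + 2) = 2m^3 + 5m^2 + 5m + 5,
and 2·(m+1)^3 − (m+1)^2 + (m+1) + 3 = 2m^3 + 5m^2 + 5m + 5.
Hence t[n] = 2n^3 − n^2 + n + 3 for every n ≥ 1, by induction.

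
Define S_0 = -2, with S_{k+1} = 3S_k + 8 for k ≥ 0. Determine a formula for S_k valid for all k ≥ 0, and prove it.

Claim: S_k = 2·3^k − 4.

Base case: S_0 = -2, and 2·3^0 − 4 = 2 − 4 = -2.
Assume S_m = 2·3^m − 4 for some m ≥ 0.
Then S_{m+1} = 3S_m + 8 = 3·(2·3^m − 4) + 8 = 6·3^m − 12 + 8 = 2·3^{m+1} − 4.
This completes the inductive step, so S_k = 2·3^k − 4 for all k ≥ 0.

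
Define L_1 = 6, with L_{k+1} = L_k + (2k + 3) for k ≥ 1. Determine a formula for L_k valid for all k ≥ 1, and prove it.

Claim: L_k = k^2 + 2k + 3.

Base case: L_1 = 6, and 1^2 + 2·1 + 3 = 6.
Assume L_m = m^2 + 2m + 3.
Then L_{m+1} = L_m + (2m + 3) = (m^2 + 2m + 3) + (2m + 3) = m^2 + 4m + 6,
and (m+1)^2 + 2·(m+1) + 3 = m^2 + 4m + 6.
Hence L_k = k^2 + 2k + 3 for every k ≥ 1, by induction.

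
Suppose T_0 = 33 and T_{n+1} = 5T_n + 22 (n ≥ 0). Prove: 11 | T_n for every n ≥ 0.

Base case: T_0 = 33 = 11·3, so 11 | T_0.
Assume 11 | T_m, so T_m = 11t for some integer t.
Then T_{m+1} = 5T_m + 22 = 5·(11t) + 22 = 11(5t + 2), so 11 | T_{m+1}.
This completes the inductive step, so 11 | T_n for all n ≥ 0.

11 | T_n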